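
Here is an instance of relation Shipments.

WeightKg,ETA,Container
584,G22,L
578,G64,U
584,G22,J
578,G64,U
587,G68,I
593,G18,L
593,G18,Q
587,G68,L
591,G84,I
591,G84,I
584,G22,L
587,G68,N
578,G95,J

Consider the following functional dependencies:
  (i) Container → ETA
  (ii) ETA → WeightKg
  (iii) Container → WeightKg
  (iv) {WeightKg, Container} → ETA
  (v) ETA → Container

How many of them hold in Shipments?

(i) Container → ETA: Container=L: 4 rows → ETA takes values {G22, G18, G68} — violation; Container=J: 2 rows → ETA takes values {G22, G95} — violation; Container=I: 3 rows → ETA takes values {G68, G84} — violation — fails.
(ii) ETA → WeightKg: every LHS value maps to a single RHS value — holds.
(iii) Container → WeightKg: Container=L: 4 rows → WeightKg takes values {584, 593, 587} — violation; Container=J: 2 rows → WeightKg takes values {584, 578} — violation; Container=I: 3 rows → WeightKg takes values {587, 591} — violation — fails.
(iv) {WeightKg, Container} → ETA: every LHS value maps to a single RHS value — holds.
(v) ETA → Container: ETA=G22: 3 rows → Container takes values {L, J} — violation; ETA=G68: 3 rows → Container takes values {I, L, N} — violation; ETA=G18: 2 rows → Container takes values {L, Q} — violation — fails.
2 of the 5 dependencies hold.

2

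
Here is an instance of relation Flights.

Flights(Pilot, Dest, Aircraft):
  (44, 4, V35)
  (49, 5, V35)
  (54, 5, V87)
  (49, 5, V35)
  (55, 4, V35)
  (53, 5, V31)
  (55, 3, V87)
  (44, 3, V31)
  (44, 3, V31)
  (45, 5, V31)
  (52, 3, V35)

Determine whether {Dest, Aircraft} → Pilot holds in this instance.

No

(Dest=4, Aircraft=V35): 2 rows → Pilot takes values {44, 55} — violation
(Dest=5, Aircraft=V35): 2 rows → Pilot = 49, 49 ✓
(Dest=5, Aircraft=V87): 1 row → Pilot = 54 ✓
(Dest=5, Aircraft=V31): 2 rows → Pilot takes values {53, 45} — violation
(Dest=3, Aircraft=V87): 1 row → Pilot = 55 ✓
(Dest=3, Aircraft=V31): 2 rows → Pilot = 44, 44 ✓
(Dest=3, Aircraft=V35): 1 row → Pilot = 52 ✓
Two rows agree on {Dest, Aircraft} but differ on Pilot, so {Dest, Aircraft} → Pilot does not hold.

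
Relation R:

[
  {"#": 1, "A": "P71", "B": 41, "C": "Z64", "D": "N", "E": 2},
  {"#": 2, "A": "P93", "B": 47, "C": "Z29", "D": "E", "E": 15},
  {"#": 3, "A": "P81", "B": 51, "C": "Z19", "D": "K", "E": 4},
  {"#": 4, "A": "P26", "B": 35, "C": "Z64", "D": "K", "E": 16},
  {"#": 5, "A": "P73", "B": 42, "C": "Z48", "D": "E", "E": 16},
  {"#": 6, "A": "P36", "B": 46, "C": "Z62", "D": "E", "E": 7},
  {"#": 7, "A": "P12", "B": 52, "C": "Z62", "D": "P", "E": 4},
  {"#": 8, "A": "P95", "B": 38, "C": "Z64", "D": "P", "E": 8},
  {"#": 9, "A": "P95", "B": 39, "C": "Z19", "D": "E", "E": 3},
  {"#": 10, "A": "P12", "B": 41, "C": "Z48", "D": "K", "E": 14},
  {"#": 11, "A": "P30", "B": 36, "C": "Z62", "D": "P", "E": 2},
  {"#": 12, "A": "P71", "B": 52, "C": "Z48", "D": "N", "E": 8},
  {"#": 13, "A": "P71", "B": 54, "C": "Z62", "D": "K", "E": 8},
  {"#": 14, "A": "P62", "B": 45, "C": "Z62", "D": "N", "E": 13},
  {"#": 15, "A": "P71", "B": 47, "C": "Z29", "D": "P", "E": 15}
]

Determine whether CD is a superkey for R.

Rows 7 and 11 have the same CD value (C=Z62, D=P) but are distinct tuples, so CD does not determine every attribute — not a superkey.

No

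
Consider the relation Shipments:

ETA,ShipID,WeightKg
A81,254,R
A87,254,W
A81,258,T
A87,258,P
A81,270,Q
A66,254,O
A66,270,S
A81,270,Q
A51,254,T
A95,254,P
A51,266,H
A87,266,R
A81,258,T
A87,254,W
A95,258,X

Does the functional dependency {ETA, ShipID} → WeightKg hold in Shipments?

(ETA=A81, ShipID=254): 1 row → WeightKg = R ✓
(ETA=A87, ShipID=254): 2 rows → WeightKg = W, W ✓
(ETA=A81, ShipID=258): 2 rows → WeightKg = T, T ✓
(ETA=A87, ShipID=258): 1 row → WeightKg = P ✓
(ETA=A81, ShipID=270): 2 rows → WeightKg = Q, Q ✓
(ETA=A66, ShipID=254): 1 row → WeightKg = O ✓
(ETA=A66, ShipID=270): 1 row → WeightKg = S ✓
(ETA=A51, ShipID=254): 1 row → WeightKg = T ✓
(ETA=A95, ShipID=254): 1 row → WeightKg = P ✓
(ETA=A51, ShipID=266): 1 row → WeightKg = H ✓
(ETA=A87, ShipID=266): 1 row → WeightKg = R ✓
(ETA=A95, ShipID=258): 1 row → WeightKg = X ✓
Every {ETA, ShipID} value is associated with a single WeightKg value, so {ETA, ShipID} → WeightKg holds.

Yes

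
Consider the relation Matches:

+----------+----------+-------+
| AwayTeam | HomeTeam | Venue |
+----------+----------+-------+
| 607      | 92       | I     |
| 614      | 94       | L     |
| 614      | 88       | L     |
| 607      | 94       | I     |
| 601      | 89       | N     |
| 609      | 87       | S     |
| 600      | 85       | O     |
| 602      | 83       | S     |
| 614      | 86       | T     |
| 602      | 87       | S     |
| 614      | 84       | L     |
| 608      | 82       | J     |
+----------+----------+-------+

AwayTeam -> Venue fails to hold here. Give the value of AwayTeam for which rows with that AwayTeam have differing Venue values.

AwayTeam=607: 2 rows → Venue = I, I ✓
AwayTeam=614: 4 rows → Venue takes values {L, T} — violation
AwayTeam=601: 1 row → Venue = N ✓
AwayTeam=609: 1 row → Venue = S ✓
AwayTeam=600: 1 row → Venue = O ✓
AwayTeam=602: 2 rows → Venue = S, S ✓
AwayTeam=608: 1 row → Venue = J ✓
The only AwayTeam value with inconsistent Venue is AwayTeam=614.

614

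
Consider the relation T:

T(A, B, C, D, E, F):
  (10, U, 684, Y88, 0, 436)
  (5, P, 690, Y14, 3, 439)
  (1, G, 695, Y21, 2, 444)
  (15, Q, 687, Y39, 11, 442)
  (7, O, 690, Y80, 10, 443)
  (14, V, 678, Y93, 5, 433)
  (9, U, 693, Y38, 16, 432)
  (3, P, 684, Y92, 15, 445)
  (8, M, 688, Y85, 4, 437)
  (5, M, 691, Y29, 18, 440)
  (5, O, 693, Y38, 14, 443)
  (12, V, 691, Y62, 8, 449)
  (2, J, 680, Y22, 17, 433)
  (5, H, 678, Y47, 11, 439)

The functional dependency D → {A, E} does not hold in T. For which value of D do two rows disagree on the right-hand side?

Y38

D=Y88: 1 row → {A,E} = (10, 0) ✓
D=Y14: 1 row → {A,E} = (5, 3) ✓
D=Y21: 1 row → {A,E} = (1, 2) ✓
D=Y39: 1 row → {A,E} = (15, 11) ✓
D=Y80: 1 row → {A,E} = (7, 10) ✓
D=Y93: 1 row → {A,E} = (14, 5) ✓
D=Y38: 2 rows → {A,E} takes values {(9, 16), (5, 14)} — violation
D=Y92: 1 row → {A,E} = (3, 15) ✓
D=Y85: 1 row → {A,E} = (8, 4) ✓
D=Y29: 1 row → {A,E} = (5, 18) ✓
D=Y62: 1 row → {A,E} = (12, 8) ✓
D=Y22: 1 row → {A,E} = (2, 17) ✓
D=Y47: 1 row → {A,E} = (5, 11) ✓
The only D value with inconsistent RHS is D=Y38.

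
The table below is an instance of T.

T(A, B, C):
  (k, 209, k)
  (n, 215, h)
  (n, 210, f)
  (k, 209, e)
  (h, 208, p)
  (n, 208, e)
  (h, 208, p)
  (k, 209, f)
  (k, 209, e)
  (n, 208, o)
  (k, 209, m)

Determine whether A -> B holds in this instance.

A=k: 5 rows → B = 209, 209, 209, 209, 209 ✓
A=n: 4 rows → B takes values {215, 210, 208} — violation
A=h: 2 rows → B = 208, 208 ✓
Two rows agree on A but differ on B, so A -> B does not hold.

No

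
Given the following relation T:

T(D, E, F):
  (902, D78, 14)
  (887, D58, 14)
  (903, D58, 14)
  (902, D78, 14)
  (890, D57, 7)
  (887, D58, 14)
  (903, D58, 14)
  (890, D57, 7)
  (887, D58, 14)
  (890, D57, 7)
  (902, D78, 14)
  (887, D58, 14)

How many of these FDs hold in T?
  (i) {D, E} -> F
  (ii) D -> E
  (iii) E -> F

3

(i) {D, E} -> F: every LHS value maps to a single RHS value — holds.
(ii) D -> E: every LHS value maps to a single RHS value — holds.
(iii) E -> F: every LHS value maps to a single RHS value — holds.
3 of the 3 dependencies hold.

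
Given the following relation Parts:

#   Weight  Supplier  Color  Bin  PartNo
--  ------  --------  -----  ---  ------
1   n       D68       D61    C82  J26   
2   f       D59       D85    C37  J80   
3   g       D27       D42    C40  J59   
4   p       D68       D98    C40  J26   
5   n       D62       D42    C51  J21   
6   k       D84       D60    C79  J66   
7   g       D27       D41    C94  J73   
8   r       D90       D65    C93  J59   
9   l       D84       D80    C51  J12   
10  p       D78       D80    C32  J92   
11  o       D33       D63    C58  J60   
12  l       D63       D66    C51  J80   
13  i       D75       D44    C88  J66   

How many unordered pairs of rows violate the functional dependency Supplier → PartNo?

2

Supplier=D68: all 2 rows agree on PartNo — 0 pairs.
Supplier=D27: violating pairs (3,7) — 1 pair.
Supplier=D84: violating pairs (6,9) — 1 pair.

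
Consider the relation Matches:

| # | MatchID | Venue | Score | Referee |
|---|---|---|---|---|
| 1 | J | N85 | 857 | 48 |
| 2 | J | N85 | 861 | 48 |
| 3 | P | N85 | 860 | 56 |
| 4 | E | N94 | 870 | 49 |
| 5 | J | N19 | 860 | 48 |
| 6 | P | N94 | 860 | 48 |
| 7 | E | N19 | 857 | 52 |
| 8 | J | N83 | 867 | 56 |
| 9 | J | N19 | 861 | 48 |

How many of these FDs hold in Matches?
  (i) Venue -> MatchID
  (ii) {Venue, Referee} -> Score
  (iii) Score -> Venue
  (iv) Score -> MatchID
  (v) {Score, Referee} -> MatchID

(i) Venue -> MatchID: Venue=N85: rows 1, 2, 3 → MatchID takes values {J, P} — violation; Venue=N94: rows 4, 6 → MatchID takes values {E, P} — violation; Venue=N19: rows 5, 7, 9 → MatchID takes values {J, E} — violation — fails.
(ii) {Venue, Referee} -> Score: (Venue=N85, Referee=48): rows 1, 2 → Score takes values {857, 861} — violation; (Venue=N19, Referee=48): rows 5, 9 → Score takes values {860, 861} — violation — fails.
(iii) Score -> Venue: Score=857: rows 1, 7 → Venue takes values {N85, N19} — violation; Score=861: rows 2, 9 → Venue takes values {N85, N19} — violation; Score=860: rows 3, 5, 6 → Venue takes values {N85, N19, N94} — violation — fails.
(iv) Score -> MatchID: Score=857: rows 1, 7 → MatchID takes values {J, E} — violation; Score=860: rows 3, 5, 6 → MatchID takes values {P, J} — violation — fails.
(v) {Score, Referee} -> MatchID: (Score=860, Referee=48): rows 5, 6 → MatchID takes values {J, P} — violation — fails.
None of the 5 dependencies hold.

0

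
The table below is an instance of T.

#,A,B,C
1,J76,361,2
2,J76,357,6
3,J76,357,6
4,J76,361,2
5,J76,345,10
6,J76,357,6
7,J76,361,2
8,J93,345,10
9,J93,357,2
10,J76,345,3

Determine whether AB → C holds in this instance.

(A=J76, B=361): rows 1, 4, 7 → C = 2, 2, 2 ✓
(A=J76, B=357): rows 2, 3, 6 → C = 6, 6, 6 ✓
(A=J76, B=345): rows 5, 10 → C takes values {10, 3} — violation
(A=J93, B=345): row 8 → C = 10 ✓
(A=J93, B=357): row 9 → C = 2 ✓
Two rows agree on AB but differ on C, so AB → C does not hold.

No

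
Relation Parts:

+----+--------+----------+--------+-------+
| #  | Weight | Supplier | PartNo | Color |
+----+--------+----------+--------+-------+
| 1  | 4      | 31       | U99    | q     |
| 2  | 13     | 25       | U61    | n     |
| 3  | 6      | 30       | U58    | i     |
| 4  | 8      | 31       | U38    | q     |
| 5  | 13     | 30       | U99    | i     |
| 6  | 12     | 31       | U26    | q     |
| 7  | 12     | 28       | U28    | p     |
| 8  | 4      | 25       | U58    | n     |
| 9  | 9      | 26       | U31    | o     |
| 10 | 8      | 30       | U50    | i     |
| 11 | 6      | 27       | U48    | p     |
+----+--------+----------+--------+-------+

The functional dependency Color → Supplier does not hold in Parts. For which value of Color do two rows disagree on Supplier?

Color=q: rows 1, 4, 6 → Supplier = 31, 31, 31 ✓
Color=n: rows 2, 8 → Supplier = 25, 25 ✓
Color=i: rows 3, 5, 10 → Supplier = 30, 30, 30 ✓
Color=p: rows 7, 11 → Supplier takes values {28, 27} — violation
Color=o: row 9 → Supplier = 26 ✓
The only Color value with inconsistent Supplier is Color=p.

p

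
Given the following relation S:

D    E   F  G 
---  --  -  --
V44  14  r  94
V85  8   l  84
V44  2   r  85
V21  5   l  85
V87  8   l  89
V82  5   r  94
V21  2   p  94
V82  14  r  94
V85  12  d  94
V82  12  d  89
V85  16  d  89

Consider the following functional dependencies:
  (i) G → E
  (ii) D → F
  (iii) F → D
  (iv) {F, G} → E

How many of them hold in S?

0

(i) G → E: G=94: 5 rows → E takes values {14, 5, 2, 12} — violation; G=85: 2 rows → E takes values {2, 5} — violation; G=89: 3 rows → E takes values {8, 12, 16} — violation — fails.
(ii) D → F: D=V85: 3 rows → F takes values {l, d} — violation; D=V21: 2 rows → F takes values {l, p} — violation; D=V82: 3 rows → F takes values {r, d} — violation — fails.
(iii) F → D: F=r: 4 rows → D takes values {V44, V82} — violation; F=l: 3 rows → D takes values {V85, V21, V87} — violation; F=d: 3 rows → D takes values {V85, V82} — violation — fails.
(iv) {F, G} → E: (F=r, G=94): 3 rows → E takes values {14, 5} — violation; (F=d, G=89): 2 rows → E takes values {12, 16} — violation — fails.
None of the 4 dependencies hold.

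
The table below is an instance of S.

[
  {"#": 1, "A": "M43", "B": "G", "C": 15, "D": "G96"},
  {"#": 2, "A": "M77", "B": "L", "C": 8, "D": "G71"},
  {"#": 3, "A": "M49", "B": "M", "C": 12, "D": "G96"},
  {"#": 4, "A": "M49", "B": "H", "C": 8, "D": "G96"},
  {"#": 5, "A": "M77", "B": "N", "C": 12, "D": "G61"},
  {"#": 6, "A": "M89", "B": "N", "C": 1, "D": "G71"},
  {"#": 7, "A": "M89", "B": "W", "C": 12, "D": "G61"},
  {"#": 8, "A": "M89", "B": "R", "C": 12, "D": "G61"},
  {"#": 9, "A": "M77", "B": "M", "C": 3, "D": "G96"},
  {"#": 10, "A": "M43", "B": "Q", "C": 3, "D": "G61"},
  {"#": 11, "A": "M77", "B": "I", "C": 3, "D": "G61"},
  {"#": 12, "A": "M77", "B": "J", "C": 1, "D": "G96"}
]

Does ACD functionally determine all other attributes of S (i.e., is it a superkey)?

Rows 7 and 8 have the same ACD value (A=M89, C=12, D=G61) but are distinct tuples, so ACD does not determine every attribute — not a superkey.

No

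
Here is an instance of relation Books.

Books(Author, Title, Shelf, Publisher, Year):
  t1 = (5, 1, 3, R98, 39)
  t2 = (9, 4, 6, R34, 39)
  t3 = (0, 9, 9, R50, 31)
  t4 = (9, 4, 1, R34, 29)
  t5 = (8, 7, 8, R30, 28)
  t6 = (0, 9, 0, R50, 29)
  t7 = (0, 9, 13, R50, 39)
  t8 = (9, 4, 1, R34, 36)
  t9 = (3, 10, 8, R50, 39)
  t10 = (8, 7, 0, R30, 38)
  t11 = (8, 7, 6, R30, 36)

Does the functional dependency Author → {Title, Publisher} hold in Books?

Yes

Author=5: row 1 → {Title,Publisher} = (1, R98) ✓
Author=9: rows 2, 4, 8 → {Title,Publisher} = (4, R34), (4, R34), (4, R34) ✓
Author=0: rows 3, 6, 7 → {Title,Publisher} = (9, R50), (9, R50), (9, R50) ✓
Author=8: rows 5, 10, 11 → {Title,Publisher} = (7, R30), (7, R30), (7, R30) ✓
Author=3: row 9 → {Title,Publisher} = (10, R50) ✓
Every Author value is associated with a single {Title, Publisher} value, so Author → {Title, Publisher} holds.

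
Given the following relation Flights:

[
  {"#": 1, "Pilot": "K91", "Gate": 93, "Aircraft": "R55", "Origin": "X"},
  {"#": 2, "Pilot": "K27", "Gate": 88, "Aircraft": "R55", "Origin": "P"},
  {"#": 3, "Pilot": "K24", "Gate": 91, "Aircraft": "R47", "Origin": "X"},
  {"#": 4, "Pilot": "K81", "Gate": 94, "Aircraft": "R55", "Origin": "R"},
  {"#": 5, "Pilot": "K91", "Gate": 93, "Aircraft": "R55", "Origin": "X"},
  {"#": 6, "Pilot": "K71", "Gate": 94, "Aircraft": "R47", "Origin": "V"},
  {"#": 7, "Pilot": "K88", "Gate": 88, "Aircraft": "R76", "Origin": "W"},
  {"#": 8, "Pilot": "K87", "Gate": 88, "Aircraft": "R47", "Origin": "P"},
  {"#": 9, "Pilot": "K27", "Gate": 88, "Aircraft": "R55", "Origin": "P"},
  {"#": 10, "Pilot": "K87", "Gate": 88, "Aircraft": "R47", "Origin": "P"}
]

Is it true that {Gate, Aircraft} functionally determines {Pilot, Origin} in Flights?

(Gate=93, Aircraft=R55): rows 1, 5 → {Pilot,Origin} = (K91, X), (K91, X) ✓
(Gate=88, Aircraft=R55): rows 2, 9 → {Pilot,Origin} = (K27, P), (K27, P) ✓
(Gate=91, Aircraft=R47): row 3 → {Pilot,Origin} = (K24, X) ✓
(Gate=94, Aircraft=R55): row 4 → {Pilot,Origin} = (K81, R) ✓
(Gate=94, Aircraft=R47): row 6 → {Pilot,Origin} = (K71, V) ✓
(Gate=88, Aircraft=R76): row 7 → {Pilot,Origin} = (K88, W) ✓
(Gate=88, Aircraft=R47): rows 8, 10 → {Pilot,Origin} = (K87, P), (K87, P) ✓
Every {Gate, Aircraft} value is associated with a single {Pilot, Origin} value, so {Gate, Aircraft} → {Pilot, Origin} holds.

Yes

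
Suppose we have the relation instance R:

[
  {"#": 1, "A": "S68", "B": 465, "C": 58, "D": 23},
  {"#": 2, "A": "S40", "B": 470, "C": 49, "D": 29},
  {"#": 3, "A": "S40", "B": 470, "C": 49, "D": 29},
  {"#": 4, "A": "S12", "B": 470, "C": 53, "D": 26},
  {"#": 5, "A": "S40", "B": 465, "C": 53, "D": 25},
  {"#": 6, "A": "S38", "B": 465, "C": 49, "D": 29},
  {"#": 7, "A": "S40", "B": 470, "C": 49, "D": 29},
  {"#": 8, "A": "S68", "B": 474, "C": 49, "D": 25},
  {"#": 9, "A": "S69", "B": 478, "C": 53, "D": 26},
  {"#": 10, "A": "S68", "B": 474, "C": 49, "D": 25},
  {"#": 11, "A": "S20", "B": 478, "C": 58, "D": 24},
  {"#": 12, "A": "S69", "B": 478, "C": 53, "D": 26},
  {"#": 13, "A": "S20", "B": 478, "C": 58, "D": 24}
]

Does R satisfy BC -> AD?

(B=465, C=58): row 1 → {A,D} = (S68, 23) ✓
(B=470, C=49): rows 2, 3, 7 → {A,D} = (S40, 29), (S40, 29), (S40, 29) ✓
(B=470, C=53): row 4 → {A,D} = (S12, 26) ✓
(B=465, C=53): row 5 → {A,D} = (S40, 25) ✓
(B=465, C=49): row 6 → {A,D} = (S38, 29) ✓
(B=474, C=49): rows 8, 10 → {A,D} = (S68, 25), (S68, 25) ✓
(B=478, C=53): rows 9, 12 → {A,D} = (S69, 26), (S69, 26) ✓
(B=478, C=58): rows 11, 13 → {A,D} = (S20, 24), (S20, 24) ✓
Every BC value is associated with a single AD value, so BC -> AD holds.

Yes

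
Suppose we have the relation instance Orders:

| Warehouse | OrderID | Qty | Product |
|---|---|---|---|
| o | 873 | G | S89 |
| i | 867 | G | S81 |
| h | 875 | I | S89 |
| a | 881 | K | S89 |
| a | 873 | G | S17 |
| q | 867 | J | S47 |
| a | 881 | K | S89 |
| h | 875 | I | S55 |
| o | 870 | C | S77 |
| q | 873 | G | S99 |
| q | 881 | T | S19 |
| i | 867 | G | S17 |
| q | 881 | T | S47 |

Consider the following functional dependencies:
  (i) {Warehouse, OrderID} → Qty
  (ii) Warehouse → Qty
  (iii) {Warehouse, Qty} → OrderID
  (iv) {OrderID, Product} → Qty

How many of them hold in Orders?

(i) {Warehouse, OrderID} → Qty: every LHS value maps to a single RHS value — holds.
(ii) Warehouse → Qty: Warehouse=o: 2 rows → Qty takes values {G, C} — violation; Warehouse=a: 3 rows → Qty takes values {K, G} — violation; Warehouse=q: 4 rows → Qty takes values {J, G, T} — violation — fails.
(iii) {Warehouse, Qty} → OrderID: every LHS value maps to a single RHS value — holds.
(iv) {OrderID, Product} → Qty: every LHS value maps to a single RHS value — holds.
3 of the 4 dependencies hold.

3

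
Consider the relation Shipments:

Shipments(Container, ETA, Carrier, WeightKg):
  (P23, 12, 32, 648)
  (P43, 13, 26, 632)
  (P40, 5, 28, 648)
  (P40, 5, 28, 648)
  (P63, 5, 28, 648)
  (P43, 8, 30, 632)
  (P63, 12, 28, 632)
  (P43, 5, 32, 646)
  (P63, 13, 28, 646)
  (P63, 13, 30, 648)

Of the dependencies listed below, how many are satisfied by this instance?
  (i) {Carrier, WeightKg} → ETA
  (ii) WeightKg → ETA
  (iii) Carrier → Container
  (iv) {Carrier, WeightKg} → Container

(i) {Carrier, WeightKg} → ETA: every LHS value maps to a single RHS value — holds.
(ii) WeightKg → ETA: WeightKg=648: 5 rows → ETA takes values {12, 5, 13} — violation; WeightKg=632: 3 rows → ETA takes values {13, 8, 12} — violation; WeightKg=646: 2 rows → ETA takes values {5, 13} — violation — fails.
(iii) Carrier → Container: Carrier=32: 2 rows → Container takes values {P23, P43} — violation; Carrier=28: 5 rows → Container takes values {P40, P63} — violation; Carrier=30: 2 rows → Container takes values {P43, P63} — violation — fails.
(iv) {Carrier, WeightKg} → Container: (Carrier=28, WeightKg=648): 3 rows → Container takes values {P40, P63} — violation — fails.
1 of the 4 dependencies holds.

1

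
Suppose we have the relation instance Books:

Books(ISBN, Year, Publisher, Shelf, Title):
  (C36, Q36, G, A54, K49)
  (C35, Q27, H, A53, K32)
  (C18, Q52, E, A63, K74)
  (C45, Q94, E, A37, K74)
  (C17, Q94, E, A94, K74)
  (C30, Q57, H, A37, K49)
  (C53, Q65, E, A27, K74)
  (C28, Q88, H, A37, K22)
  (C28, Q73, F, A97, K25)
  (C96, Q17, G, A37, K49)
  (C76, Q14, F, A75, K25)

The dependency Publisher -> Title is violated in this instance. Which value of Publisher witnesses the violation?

Publisher=G: 2 rows → Title = K49, K49 ✓
Publisher=H: 3 rows → Title takes values {K32, K49, K22} — violation
Publisher=E: 4 rows → Title = K74, K74, K74, K74 ✓
Publisher=F: 2 rows → Title = K25, K25 ✓
The only Publisher value with inconsistent Title is Publisher=H.

H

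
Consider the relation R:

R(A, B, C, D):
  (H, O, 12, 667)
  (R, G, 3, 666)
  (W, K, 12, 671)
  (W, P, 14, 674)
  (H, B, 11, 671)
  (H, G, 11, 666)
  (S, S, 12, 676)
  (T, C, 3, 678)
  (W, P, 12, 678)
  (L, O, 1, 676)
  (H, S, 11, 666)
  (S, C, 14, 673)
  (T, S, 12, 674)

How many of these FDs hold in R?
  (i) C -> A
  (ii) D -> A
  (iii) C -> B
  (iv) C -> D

0

(i) C -> A: C=12: 5 rows → A takes values {H, W, S, T} — violation; C=3: 2 rows → A takes values {R, T} — violation; C=14: 2 rows → A takes values {W, S} — violation — fails.
(ii) D -> A: D=666: 3 rows → A takes values {R, H} — violation; D=671: 2 rows → A takes values {W, H} — violation; D=674: 2 rows → A takes values {W, T} — violation; D=676: 2 rows → A takes values {S, L} — violation; D=678: 2 rows → A takes values {T, W} — violation — fails.
(iii) C -> B: C=12: 5 rows → B takes values {O, K, S, P} — violation; C=3: 2 rows → B takes values {G, C} — violation; C=14: 2 rows → B takes values {P, C} — violation; C=11: 3 rows → B takes values {B, G, S} — violation — fails.
(iv) C -> D: C=12: 5 rows → D takes values {667, 671, 676, 678, 674} — violation; C=3: 2 rows → D takes values {666, 678} — violation; C=14: 2 rows → D takes values {674, 673} — violation; C=11: 3 rows → D takes values {671, 666} — violation — fails.
None of the 4 dependencies hold.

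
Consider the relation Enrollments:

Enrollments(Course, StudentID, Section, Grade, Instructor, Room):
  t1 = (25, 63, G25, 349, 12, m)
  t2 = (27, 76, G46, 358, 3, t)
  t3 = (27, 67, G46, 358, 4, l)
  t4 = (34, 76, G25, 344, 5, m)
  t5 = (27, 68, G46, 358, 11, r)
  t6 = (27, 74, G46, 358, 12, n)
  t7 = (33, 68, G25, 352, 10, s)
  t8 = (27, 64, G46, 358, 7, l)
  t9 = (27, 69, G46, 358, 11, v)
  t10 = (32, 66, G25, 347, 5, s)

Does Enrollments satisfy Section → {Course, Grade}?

No

Section=G25: rows 1, 4, 7, 10 → {Course,Grade} takes values {(25, 349), (34, 344), (33, 352), (32, 347)} — violation
Section=G46: rows 2, 3, 5, 6, 8, 9 → {Course,Grade} = (27, 358), (27, 358), (27, 358), (27, 358), (27, 358), (27, 358) ✓
Two rows agree on Section but differ on {Course, Grade}, so Section → {Course, Grade} does not hold.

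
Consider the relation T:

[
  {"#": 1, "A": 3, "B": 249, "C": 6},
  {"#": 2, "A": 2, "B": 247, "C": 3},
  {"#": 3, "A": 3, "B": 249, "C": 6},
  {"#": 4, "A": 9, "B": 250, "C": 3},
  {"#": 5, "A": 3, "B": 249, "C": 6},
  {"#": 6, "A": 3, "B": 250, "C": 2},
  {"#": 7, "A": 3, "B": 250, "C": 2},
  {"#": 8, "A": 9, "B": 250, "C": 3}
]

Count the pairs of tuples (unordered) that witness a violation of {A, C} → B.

(A=3, C=6): all 3 rows agree on B — 0 pairs.
(A=9, C=3): all 2 rows agree on B — 0 pairs.
(A=3, C=2): all 2 rows agree on B — 0 pairs.

0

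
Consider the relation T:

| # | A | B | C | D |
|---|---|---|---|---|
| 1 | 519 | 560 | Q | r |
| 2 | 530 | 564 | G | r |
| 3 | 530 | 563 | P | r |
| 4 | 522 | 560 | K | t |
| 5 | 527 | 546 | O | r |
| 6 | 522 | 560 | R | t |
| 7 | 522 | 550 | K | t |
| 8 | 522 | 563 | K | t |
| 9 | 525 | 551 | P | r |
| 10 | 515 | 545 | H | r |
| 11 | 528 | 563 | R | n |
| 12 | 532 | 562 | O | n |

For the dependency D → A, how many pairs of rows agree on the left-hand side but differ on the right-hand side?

15

D=r: violating pairs (1,2), (1,3), (1,5), (1,9), (1,10), (2,5), (2,9), (2,10), (3,5), (3,9), (3,10), (5,9), (5,10), (9,10) — 14 pairs.
D=t: all 4 rows agree on A — 0 pairs.
D=n: violating pairs (11,12) — 1 pair.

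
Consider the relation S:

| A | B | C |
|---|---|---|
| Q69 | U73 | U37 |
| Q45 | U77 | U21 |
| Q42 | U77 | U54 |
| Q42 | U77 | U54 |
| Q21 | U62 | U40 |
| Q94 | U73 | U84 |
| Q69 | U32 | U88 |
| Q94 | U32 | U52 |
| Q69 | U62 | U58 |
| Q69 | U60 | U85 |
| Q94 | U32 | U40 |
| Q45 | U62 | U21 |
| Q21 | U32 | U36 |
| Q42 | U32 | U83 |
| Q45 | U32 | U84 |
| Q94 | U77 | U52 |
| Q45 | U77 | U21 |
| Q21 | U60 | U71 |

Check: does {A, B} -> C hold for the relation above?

(A=Q69, B=U73): 1 row → C = U37 ✓
(A=Q45, B=U77): 2 rows → C = U21, U21 ✓
(A=Q42, B=U77): 2 rows → C = U54, U54 ✓
(A=Q21, B=U62): 1 row → C = U40 ✓
(A=Q94, B=U73): 1 row → C = U84 ✓
(A=Q69, B=U32): 1 row → C = U88 ✓
(A=Q94, B=U32): 2 rows → C takes values {U52, U40} — violation
(A=Q69, B=U62): 1 row → C = U58 ✓
(A=Q69, B=U60): 1 row → C = U85 ✓
(A=Q45, B=U62): 1 row → C = U21 ✓
(A=Q21, B=U32): 1 row → C = U36 ✓
(A=Q42, B=U32): 1 row → C = U83 ✓
(A=Q45, B=U32): 1 row → C = U84 ✓
(A=Q94, B=U77): 1 row → C = U52 ✓
(A=Q21, B=U60): 1 row → C = U71 ✓
Two rows agree on {A, B} but differ on C, so {A, B} -> C does not hold.

No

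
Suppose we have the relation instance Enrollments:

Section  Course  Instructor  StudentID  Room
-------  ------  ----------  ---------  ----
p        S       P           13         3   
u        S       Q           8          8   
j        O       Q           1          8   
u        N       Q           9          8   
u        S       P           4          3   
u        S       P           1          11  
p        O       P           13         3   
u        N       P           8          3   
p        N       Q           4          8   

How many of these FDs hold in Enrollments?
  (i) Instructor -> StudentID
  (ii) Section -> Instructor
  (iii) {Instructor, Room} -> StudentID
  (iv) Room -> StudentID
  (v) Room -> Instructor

(i) Instructor -> StudentID: Instructor=P: 5 rows → StudentID takes values {13, 4, 1, 8} — violation; Instructor=Q: 4 rows → StudentID takes values {8, 1, 9, 4} — violation — fails.
(ii) Section -> Instructor: Section=p: 3 rows → Instructor takes values {P, Q} — violation; Section=u: 5 rows → Instructor takes values {Q, P} — violation — fails.
(iii) {Instructor, Room} -> StudentID: (Instructor=P, Room=3): 4 rows → StudentID takes values {13, 4, 8} — violation; (Instructor=Q, Room=8): 4 rows → StudentID takes values {8, 1, 9, 4} — violation — fails.
(iv) Room -> StudentID: Room=3: 4 rows → StudentID takes values {13, 4, 8} — violation; Room=8: 4 rows → StudentID takes values {8, 1, 9, 4} — violation — fails.
(v) Room -> Instructor: every LHS value maps to a single RHS value — holds.
1 of the 5 dependencies holds.

1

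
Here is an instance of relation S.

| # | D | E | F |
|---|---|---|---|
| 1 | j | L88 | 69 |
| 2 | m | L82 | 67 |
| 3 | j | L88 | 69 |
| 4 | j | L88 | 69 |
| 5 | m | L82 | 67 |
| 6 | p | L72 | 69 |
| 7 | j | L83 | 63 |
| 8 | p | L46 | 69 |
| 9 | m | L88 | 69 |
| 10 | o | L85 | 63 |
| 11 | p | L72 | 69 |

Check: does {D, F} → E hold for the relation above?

No

(D=j, F=69): rows 1, 3, 4 → E = L88, L88, L88 ✓
(D=m, F=67): rows 2, 5 → E = L82, L82 ✓
(D=p, F=69): rows 6, 8, 11 → E takes values {L72, L46} — violation
(D=j, F=63): row 7 → E = L83 ✓
(D=m, F=69): row 9 → E = L88 ✓
(D=o, F=63): row 10 → E = L85 ✓
Two rows agree on {D, F} but differ on E, so {D, F} → E does not hold.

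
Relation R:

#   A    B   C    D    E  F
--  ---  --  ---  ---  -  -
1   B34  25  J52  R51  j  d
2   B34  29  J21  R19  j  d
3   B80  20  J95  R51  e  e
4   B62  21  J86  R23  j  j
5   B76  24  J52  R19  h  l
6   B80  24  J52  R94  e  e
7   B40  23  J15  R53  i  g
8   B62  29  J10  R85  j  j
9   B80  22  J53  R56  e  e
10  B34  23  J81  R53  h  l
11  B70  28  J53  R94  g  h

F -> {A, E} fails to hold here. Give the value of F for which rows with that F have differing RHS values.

F=d: rows 1, 2 → {A,E} = (B34, j), (B34, j) ✓
F=e: rows 3, 6, 9 → {A,E} = (B80, e), (B80, e), (B80, e) ✓
F=j: rows 4, 8 → {A,E} = (B62, j), (B62, j) ✓
F=l: rows 5, 10 → {A,E} takes values {(B76, h), (B34, h)} — violation
F=g: row 7 → {A,E} = (B40, i) ✓
F=h: row 11 → {A,E} = (B70, g) ✓
The only F value with inconsistent RHS is F=l.

l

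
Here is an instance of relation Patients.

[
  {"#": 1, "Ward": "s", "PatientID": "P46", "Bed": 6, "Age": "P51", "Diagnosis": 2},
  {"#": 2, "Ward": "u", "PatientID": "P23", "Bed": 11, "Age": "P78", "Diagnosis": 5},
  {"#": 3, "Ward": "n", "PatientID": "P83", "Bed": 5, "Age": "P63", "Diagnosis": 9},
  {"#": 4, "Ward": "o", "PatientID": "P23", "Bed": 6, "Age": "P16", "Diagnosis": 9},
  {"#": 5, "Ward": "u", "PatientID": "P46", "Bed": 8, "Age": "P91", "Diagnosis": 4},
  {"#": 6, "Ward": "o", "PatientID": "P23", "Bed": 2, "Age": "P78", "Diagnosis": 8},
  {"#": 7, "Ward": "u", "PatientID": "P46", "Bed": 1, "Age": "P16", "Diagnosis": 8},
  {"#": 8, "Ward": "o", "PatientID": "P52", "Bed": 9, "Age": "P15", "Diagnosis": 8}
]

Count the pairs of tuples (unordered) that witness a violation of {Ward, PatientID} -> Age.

(Ward=o, PatientID=P23): violating pairs (4,6) — 1 pair.
(Ward=u, PatientID=P46): violating pairs (5,7) — 1 pair.

2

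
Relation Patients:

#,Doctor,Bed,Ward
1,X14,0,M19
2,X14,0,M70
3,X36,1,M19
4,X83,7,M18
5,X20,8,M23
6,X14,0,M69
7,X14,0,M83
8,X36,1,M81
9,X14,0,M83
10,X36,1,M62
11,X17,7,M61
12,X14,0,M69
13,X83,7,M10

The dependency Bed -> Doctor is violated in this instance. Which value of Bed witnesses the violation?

Bed=0: rows 1, 2, 6, 7, 9, 12 → Doctor = X14, X14, X14, X14, X14, X14 ✓
Bed=1: rows 3, 8, 10 → Doctor = X36, X36, X36 ✓
Bed=7: rows 4, 11, 13 → Doctor takes values {X83, X17} — violation
Bed=8: row 5 → Doctor = X20 ✓
The only Bed value with inconsistent Doctor is Bed=7.

7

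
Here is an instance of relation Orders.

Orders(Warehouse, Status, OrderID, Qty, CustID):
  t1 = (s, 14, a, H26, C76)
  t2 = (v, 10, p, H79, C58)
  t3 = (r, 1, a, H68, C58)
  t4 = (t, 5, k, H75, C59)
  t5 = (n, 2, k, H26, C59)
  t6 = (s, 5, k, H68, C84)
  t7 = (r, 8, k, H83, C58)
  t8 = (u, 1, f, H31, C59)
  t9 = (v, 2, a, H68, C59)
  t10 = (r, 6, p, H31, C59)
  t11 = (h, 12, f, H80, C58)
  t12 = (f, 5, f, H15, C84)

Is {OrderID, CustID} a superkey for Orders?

Rows 4 and 5 have the same {OrderID, CustID} value (OrderID=k, CustID=C59) but are distinct tuples, so {OrderID, CustID} does not determine every attribute — not a superkey.

No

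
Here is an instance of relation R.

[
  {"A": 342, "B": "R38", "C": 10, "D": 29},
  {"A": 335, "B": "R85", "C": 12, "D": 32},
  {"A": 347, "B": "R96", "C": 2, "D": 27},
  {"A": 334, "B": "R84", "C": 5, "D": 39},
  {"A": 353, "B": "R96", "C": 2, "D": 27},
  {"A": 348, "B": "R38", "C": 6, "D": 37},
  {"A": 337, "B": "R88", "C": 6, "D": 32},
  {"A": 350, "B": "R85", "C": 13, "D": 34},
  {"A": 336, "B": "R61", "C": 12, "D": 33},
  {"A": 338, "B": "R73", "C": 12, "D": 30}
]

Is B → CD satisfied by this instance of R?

No

B=R38: 2 rows → {C,D} takes values {(10, 29), (6, 37)} — violation
B=R85: 2 rows → {C,D} takes values {(12, 32), (13, 34)} — violation
B=R96: 2 rows → {C,D} = (2, 27), (2, 27) ✓
B=R84: 1 row → {C,D} = (5, 39) ✓
B=R88: 1 row → {C,D} = (6, 32) ✓
B=R61: 1 row → {C,D} = (12, 33) ✓
B=R73: 1 row → {C,D} = (12, 30) ✓
Two rows agree on B but differ on CD, so B → CD does not hold.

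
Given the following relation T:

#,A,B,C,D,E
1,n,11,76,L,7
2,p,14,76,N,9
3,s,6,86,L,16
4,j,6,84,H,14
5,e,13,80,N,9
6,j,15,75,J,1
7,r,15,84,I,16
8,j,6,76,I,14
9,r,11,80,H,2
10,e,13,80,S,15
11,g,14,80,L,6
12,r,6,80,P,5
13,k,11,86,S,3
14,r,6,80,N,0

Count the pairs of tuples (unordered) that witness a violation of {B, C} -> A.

0

(B=13, C=80): all 2 rows agree on A — 0 pairs.
(B=6, C=80): all 2 rows agree on A — 0 pairs.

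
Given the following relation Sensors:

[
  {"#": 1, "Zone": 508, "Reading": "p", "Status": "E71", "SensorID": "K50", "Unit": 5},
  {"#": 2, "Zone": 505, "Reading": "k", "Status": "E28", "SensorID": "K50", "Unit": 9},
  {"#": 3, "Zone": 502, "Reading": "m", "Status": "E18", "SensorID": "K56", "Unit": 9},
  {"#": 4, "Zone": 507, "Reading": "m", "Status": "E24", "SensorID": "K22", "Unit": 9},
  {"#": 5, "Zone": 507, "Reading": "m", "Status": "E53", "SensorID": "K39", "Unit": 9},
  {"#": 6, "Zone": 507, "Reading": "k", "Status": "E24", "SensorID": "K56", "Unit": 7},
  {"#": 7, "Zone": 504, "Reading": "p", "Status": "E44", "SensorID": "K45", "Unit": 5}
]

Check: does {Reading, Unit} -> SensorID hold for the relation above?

(Reading=p, Unit=5): rows 1, 7 → SensorID takes values {K50, K45} — violation
(Reading=k, Unit=9): row 2 → SensorID = K50 ✓
(Reading=m, Unit=9): rows 3, 4, 5 → SensorID takes values {K56, K22, K39} — violation
(Reading=k, Unit=7): row 6 → SensorID = K56 ✓
Two rows agree on {Reading, Unit} but differ on SensorID, so {Reading, Unit} -> SensorID does not hold.

No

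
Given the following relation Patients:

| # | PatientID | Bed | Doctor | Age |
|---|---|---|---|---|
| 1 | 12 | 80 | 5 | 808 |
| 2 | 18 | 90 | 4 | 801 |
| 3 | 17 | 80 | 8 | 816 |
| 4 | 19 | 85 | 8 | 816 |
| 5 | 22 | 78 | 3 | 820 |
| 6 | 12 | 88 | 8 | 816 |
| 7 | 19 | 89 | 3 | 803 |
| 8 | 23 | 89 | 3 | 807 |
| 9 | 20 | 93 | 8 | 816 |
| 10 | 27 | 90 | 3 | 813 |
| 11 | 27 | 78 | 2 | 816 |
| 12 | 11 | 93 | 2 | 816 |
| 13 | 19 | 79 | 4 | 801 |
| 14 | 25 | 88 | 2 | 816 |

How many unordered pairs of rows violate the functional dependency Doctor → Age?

6

Doctor=4: all 2 rows agree on Age — 0 pairs.
Doctor=8: all 4 rows agree on Age — 0 pairs.
Doctor=3: violating pairs (5,7), (5,8), (5,10), (7,8), (7,10), (8,10) — 6 pairs.
Doctor=2: all 3 rows agree on Age — 0 pairs.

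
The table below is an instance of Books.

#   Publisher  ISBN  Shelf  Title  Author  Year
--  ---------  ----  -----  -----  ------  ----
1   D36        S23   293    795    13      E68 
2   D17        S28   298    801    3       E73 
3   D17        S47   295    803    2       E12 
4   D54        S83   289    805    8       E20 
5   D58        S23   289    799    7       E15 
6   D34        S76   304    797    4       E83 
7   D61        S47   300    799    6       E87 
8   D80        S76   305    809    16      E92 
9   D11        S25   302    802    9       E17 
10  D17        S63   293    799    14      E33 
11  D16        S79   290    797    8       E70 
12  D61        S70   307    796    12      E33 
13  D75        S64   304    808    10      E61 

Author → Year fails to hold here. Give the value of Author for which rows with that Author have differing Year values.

8

Author=13: row 1 → Year = E68 ✓
Author=3: row 2 → Year = E73 ✓
Author=2: row 3 → Year = E12 ✓
Author=8: rows 4, 11 → Year takes values {E20, E70} — violation
Author=7: row 5 → Year = E15 ✓
Author=4: row 6 → Year = E83 ✓
Author=6: row 7 → Year = E87 ✓
Author=16: row 8 → Year = E92 ✓
Author=9: row 9 → Year = E17 ✓
Author=14: row 10 → Year = E33 ✓
Author=12: row 12 → Year = E33 ✓
Author=10: row 13 → Year = E61 ✓
The only Author value with inconsistent Year is Author=8.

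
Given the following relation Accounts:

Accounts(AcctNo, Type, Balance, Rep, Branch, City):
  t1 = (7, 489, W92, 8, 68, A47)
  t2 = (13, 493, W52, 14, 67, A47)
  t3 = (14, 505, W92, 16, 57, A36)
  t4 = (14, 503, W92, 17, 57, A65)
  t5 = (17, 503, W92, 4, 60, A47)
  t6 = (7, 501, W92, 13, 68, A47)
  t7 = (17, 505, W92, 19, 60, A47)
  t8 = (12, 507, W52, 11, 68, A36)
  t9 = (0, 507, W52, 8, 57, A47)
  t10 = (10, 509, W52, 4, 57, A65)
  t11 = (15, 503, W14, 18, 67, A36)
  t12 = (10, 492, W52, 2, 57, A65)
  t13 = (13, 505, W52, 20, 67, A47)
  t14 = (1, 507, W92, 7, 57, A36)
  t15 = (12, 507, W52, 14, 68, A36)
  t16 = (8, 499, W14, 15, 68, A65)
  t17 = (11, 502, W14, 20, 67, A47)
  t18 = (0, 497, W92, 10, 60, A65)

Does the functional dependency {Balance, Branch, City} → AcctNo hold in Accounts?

No

(Balance=W92, Branch=68, City=A47): rows 1, 6 → AcctNo = 7, 7 ✓
(Balance=W52, Branch=67, City=A47): rows 2, 13 → AcctNo = 13, 13 ✓
(Balance=W92, Branch=57, City=A36): rows 3, 14 → AcctNo takes values {14, 1} — violation
(Balance=W92, Branch=57, City=A65): row 4 → AcctNo = 14 ✓
(Balance=W92, Branch=60, City=A47): rows 5, 7 → AcctNo = 17, 17 ✓
(Balance=W52, Branch=68, City=A36): rows 8, 15 → AcctNo = 12, 12 ✓
(Balance=W52, Branch=57, City=A47): row 9 → AcctNo = 0 ✓
(Balance=W52, Branch=57, City=A65): rows 10, 12 → AcctNo = 10, 10 ✓
(Balance=W14, Branch=67, City=A36): row 11 → AcctNo = 15 ✓
(Balance=W14, Branch=68, City=A65): row 16 → AcctNo = 8 ✓
(Balance=W14, Branch=67, City=A47): row 17 → AcctNo = 11 ✓
(Balance=W92, Branch=60, City=A65): row 18 → AcctNo = 0 ✓
Two rows agree on {Balance, Branch, City} but differ on AcctNo, so {Balance, Branch, City} → AcctNo does not hold.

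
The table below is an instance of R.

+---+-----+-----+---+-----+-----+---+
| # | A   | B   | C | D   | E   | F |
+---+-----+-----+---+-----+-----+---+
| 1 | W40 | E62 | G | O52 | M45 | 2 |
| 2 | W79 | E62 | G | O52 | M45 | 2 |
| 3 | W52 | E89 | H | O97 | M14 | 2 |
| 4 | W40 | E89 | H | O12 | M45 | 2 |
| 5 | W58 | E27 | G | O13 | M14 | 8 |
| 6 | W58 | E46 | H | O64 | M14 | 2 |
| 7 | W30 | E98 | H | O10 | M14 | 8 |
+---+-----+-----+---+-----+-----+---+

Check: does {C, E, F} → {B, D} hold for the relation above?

No

(C=G, E=M45, F=2): rows 1, 2 → {B,D} = (E62, O52), (E62, O52) ✓
(C=H, E=M14, F=2): rows 3, 6 → {B,D} takes values {(E89, O97), (E46, O64)} — violation
(C=H, E=M45, F=2): row 4 → {B,D} = (E89, O12) ✓
(C=G, E=M14, F=8): row 5 → {B,D} = (E27, O13) ✓
(C=H, E=M14, F=8): row 7 → {B,D} = (E98, O10) ✓
Two rows agree on {C, E, F} but differ on {B, D}, so {C, E, F} → {B, D} does not hold.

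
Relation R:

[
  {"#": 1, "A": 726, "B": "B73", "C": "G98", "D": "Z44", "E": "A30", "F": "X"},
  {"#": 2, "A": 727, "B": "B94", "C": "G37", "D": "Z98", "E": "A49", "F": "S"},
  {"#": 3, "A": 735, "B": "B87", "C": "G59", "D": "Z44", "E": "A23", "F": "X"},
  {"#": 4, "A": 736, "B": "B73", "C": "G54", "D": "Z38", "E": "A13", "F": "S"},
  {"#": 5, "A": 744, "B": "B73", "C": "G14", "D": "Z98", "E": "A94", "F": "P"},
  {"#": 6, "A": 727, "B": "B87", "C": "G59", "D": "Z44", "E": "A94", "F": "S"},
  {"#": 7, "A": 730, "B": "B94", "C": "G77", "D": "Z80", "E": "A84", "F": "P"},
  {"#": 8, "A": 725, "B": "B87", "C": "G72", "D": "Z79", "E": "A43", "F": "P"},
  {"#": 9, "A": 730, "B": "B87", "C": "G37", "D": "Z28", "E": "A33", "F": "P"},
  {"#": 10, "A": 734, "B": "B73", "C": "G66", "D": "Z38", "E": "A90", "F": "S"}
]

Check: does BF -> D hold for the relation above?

(B=B73, F=X): row 1 → D = Z44 ✓
(B=B94, F=S): row 2 → D = Z98 ✓
(B=B87, F=X): row 3 → D = Z44 ✓
(B=B73, F=S): rows 4, 10 → D = Z38, Z38 ✓
(B=B73, F=P): row 5 → D = Z98 ✓
(B=B87, F=S): row 6 → D = Z44 ✓
(B=B94, F=P): row 7 → D = Z80 ✓
(B=B87, F=P): rows 8, 9 → D takes values {Z79, Z28} — violation
Two rows agree on BF but differ on D, so BF -> D does not hold.

No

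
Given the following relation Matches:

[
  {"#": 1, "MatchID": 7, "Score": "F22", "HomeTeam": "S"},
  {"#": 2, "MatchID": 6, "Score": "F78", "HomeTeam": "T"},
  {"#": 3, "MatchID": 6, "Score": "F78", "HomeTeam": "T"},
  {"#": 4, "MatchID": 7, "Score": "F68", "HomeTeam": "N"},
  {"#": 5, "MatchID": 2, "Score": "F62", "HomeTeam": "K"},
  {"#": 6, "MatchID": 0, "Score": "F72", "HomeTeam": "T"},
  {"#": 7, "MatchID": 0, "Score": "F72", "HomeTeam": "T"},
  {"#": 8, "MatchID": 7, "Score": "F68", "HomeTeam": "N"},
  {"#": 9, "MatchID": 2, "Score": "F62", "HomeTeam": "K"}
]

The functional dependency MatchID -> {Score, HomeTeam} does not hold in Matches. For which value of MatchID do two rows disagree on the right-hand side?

7

MatchID=7: rows 1, 4, 8 → {Score,HomeTeam} takes values {(F22, S), (F68, N)} — violation
MatchID=6: rows 2, 3 → {Score,HomeTeam} = (F78, T), (F78, T) ✓
MatchID=2: rows 5, 9 → {Score,HomeTeam} = (F62, K), (F62, K) ✓
MatchID=0: rows 6, 7 → {Score,HomeTeam} = (F72, T), (F72, T) ✓
The only MatchID value with inconsistent RHS is MatchID=7.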